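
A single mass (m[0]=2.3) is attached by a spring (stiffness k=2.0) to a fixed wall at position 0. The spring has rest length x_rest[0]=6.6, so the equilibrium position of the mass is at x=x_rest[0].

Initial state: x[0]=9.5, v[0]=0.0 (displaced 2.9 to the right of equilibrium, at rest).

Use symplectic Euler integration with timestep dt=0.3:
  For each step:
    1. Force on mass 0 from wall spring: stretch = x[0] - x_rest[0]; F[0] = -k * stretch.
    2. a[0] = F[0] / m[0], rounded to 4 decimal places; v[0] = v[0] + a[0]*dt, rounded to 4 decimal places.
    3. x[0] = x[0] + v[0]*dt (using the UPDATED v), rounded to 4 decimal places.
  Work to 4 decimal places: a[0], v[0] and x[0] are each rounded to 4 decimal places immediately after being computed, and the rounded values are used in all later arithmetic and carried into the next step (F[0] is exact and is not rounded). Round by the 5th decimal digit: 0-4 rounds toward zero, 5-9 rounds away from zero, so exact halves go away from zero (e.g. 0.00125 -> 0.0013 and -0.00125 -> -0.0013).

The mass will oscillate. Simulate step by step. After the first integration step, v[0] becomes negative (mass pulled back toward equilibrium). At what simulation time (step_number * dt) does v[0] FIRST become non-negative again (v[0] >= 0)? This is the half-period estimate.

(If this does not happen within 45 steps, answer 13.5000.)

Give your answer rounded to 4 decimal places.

Answer: 3.6000

Derivation:
Step 0: x=[9.5000] v=[0.0000]
Step 1: x=[9.2731] v=[-0.7565]
Step 2: x=[8.8370] v=[-1.4538]
Step 3: x=[8.2258] v=[-2.0374]
Step 4: x=[7.4874] v=[-2.4615]
Step 5: x=[6.6795] v=[-2.6930]
Step 6: x=[5.8654] v=[-2.7137]
Step 7: x=[5.1088] v=[-2.5221]
Step 8: x=[4.4689] v=[-2.1331]
Step 9: x=[3.9957] v=[-1.5772]
Step 10: x=[3.7264] v=[-0.8978]
Step 11: x=[3.6819] v=[-0.1482]
Step 12: x=[3.8658] v=[0.6131]
First v>=0 after going negative at step 12, time=3.6000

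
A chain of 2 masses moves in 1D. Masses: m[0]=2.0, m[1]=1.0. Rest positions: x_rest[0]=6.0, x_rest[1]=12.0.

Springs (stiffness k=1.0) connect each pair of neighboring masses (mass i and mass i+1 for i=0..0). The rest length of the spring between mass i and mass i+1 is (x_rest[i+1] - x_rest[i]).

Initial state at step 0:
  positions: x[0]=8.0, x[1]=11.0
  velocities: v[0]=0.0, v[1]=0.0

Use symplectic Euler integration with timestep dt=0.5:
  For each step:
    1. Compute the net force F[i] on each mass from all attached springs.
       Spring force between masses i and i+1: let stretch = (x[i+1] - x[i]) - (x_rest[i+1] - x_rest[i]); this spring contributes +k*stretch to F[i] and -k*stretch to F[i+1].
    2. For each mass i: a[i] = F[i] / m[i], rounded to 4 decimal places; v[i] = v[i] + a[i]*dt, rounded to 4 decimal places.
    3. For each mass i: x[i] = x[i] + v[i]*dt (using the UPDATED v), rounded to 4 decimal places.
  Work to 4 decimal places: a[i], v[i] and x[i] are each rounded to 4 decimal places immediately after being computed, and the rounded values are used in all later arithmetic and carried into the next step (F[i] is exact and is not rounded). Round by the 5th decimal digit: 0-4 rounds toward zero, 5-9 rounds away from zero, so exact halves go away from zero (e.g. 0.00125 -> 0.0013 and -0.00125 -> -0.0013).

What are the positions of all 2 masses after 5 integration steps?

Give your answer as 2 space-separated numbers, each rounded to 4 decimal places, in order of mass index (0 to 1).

Answer: 5.9909 15.0184

Derivation:
Step 0: x=[8.0000 11.0000] v=[0.0000 0.0000]
Step 1: x=[7.6250 11.7500] v=[-0.7500 1.5000]
Step 2: x=[7.0156 12.9688] v=[-1.2188 2.4375]
Step 3: x=[6.4004 14.1993] v=[-1.2305 2.4609]
Step 4: x=[6.0100 14.9801] v=[-0.7808 1.5615]
Step 5: x=[5.9909 15.0184] v=[-0.0383 0.0765]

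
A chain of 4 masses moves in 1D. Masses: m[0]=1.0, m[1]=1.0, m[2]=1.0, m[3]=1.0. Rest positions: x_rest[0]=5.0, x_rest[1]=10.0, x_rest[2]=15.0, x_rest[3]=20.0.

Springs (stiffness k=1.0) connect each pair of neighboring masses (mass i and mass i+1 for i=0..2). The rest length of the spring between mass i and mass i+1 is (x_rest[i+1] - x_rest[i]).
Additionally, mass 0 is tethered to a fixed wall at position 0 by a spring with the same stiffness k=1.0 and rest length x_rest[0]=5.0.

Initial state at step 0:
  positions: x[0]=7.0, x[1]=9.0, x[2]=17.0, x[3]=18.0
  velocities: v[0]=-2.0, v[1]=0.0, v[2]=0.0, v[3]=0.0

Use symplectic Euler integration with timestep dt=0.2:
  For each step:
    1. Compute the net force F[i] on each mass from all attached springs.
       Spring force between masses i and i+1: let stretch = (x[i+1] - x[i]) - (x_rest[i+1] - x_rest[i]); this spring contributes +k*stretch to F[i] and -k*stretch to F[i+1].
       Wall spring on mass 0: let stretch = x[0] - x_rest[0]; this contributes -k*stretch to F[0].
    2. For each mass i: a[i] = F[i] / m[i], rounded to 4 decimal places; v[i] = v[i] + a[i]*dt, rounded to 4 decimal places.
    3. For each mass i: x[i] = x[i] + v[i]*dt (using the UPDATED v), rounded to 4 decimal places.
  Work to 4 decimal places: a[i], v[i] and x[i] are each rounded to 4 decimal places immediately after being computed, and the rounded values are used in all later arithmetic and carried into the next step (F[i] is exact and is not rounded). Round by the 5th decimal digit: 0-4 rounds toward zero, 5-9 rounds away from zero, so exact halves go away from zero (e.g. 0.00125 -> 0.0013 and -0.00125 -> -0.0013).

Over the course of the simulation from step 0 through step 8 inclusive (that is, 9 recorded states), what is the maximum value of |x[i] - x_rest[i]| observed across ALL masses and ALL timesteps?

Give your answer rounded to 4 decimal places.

Answer: 2.4555

Derivation:
Step 0: x=[7.0000 9.0000 17.0000 18.0000] v=[-2.0000 0.0000 0.0000 0.0000]
Step 1: x=[6.4000 9.2400 16.7200 18.1600] v=[-3.0000 1.2000 -1.4000 0.8000]
Step 2: x=[5.6576 9.6656 16.1984 18.4624] v=[-3.7120 2.1280 -2.6080 1.5120]
Step 3: x=[4.8492 10.1922 15.5060 18.8742] v=[-4.0419 2.6330 -3.4618 2.0592]
Step 4: x=[4.0606 10.7176 14.7358 19.3513] v=[-3.9431 2.6272 -3.8509 2.3856]
Step 5: x=[3.3758 11.1375 13.9895 19.8438] v=[-3.4238 2.0994 -3.7314 2.4625]
Step 6: x=[2.8665 11.3610 13.3633 20.3021] v=[-2.5466 1.1175 -3.1309 2.2916]
Step 7: x=[2.5823 11.3248 12.9346 20.6829] v=[-1.4210 -0.1809 -2.1436 1.9038]
Step 8: x=[2.5445 11.0033 12.7514 20.9537] v=[-0.1890 -1.6074 -0.9159 1.3541]
Max displacement = 2.4555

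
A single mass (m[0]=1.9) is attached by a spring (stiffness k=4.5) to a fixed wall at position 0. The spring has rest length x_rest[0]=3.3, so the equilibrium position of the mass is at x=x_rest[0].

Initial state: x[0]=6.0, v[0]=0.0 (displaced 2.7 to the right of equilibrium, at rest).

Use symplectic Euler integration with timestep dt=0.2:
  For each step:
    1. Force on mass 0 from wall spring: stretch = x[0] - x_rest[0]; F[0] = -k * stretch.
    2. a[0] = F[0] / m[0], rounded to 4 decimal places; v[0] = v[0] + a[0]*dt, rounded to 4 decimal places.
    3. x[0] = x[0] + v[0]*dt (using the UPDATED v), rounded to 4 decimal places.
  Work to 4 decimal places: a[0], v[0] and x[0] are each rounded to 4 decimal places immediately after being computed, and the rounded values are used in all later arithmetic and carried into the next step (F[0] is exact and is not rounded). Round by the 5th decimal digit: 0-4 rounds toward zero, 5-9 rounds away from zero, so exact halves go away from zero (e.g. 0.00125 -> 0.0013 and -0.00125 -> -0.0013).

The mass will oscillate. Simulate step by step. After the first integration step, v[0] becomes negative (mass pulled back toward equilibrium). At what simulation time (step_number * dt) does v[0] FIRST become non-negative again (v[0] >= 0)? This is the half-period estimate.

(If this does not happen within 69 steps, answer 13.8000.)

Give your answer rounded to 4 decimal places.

Answer: 2.2000

Derivation:
Step 0: x=[6.0000] v=[0.0000]
Step 1: x=[5.7442] v=[-1.2789]
Step 2: x=[5.2569] v=[-2.4367]
Step 3: x=[4.5842] v=[-3.3637]
Step 4: x=[3.7898] v=[-3.9720]
Step 5: x=[2.9490] v=[-4.2040]
Step 6: x=[2.1415] v=[-4.0377]
Step 7: x=[1.4437] v=[-3.4889]
Step 8: x=[0.9218] v=[-2.6096]
Step 9: x=[0.6252] v=[-1.4831]
Step 10: x=[0.5820] v=[-0.2161]
Step 11: x=[0.7963] v=[1.0714]
First v>=0 after going negative at step 11, time=2.2000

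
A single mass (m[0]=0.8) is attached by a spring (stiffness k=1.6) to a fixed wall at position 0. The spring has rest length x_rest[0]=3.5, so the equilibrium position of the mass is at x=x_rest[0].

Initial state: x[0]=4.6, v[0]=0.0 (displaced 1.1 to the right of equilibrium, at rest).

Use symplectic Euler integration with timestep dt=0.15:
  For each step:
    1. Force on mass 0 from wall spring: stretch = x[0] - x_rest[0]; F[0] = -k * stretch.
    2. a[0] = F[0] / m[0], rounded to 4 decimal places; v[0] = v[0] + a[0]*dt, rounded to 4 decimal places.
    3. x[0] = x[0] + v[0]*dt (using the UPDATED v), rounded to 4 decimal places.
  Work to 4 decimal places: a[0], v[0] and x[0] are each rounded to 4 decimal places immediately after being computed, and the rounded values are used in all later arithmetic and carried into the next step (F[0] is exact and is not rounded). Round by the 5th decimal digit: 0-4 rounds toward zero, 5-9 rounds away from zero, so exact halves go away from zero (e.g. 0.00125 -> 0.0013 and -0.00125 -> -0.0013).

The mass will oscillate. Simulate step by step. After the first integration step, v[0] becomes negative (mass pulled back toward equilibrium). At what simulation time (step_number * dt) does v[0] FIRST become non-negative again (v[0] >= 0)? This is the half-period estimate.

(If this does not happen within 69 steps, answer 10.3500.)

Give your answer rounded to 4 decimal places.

Answer: 2.2500

Derivation:
Step 0: x=[4.6000] v=[0.0000]
Step 1: x=[4.5505] v=[-0.3300]
Step 2: x=[4.4537] v=[-0.6452]
Step 3: x=[4.3140] v=[-0.9313]
Step 4: x=[4.1377] v=[-1.1755]
Step 5: x=[3.9327] v=[-1.3668]
Step 6: x=[3.7082] v=[-1.4966]
Step 7: x=[3.4743] v=[-1.5591]
Step 8: x=[3.2416] v=[-1.5514]
Step 9: x=[3.0205] v=[-1.4739]
Step 10: x=[2.8210] v=[-1.3301]
Step 11: x=[2.6520] v=[-1.1264]
Step 12: x=[2.5212] v=[-0.8720]
Step 13: x=[2.4344] v=[-0.5784]
Step 14: x=[2.3956] v=[-0.2587]
Step 15: x=[2.4065] v=[0.0726]
First v>=0 after going negative at step 15, time=2.2500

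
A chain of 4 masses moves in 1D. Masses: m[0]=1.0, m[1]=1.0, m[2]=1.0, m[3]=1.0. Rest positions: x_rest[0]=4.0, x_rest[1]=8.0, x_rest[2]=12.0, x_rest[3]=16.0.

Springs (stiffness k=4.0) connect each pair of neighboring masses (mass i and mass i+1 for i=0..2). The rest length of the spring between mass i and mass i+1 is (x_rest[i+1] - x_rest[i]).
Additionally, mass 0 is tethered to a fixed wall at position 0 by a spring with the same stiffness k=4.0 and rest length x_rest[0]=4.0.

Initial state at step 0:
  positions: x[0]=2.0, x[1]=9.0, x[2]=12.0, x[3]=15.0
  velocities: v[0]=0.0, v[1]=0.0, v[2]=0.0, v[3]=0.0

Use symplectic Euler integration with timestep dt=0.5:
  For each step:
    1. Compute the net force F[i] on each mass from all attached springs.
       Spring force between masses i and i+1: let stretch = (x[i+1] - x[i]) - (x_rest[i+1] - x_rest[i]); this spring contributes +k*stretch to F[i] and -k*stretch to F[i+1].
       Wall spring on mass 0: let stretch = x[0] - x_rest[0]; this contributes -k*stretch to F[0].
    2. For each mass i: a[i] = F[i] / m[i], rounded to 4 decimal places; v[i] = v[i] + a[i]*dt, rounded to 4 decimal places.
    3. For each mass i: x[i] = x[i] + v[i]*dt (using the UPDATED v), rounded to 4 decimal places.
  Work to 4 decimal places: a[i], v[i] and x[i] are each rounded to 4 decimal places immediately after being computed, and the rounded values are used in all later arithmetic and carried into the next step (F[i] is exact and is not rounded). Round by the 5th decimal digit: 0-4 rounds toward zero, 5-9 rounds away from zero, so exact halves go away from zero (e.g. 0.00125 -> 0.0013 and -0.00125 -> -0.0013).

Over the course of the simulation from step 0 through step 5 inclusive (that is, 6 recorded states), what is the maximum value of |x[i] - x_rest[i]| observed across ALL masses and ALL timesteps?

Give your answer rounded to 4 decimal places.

Answer: 3.0000

Derivation:
Step 0: x=[2.0000 9.0000 12.0000 15.0000] v=[0.0000 0.0000 0.0000 0.0000]
Step 1: x=[7.0000 5.0000 12.0000 16.0000] v=[10.0000 -8.0000 0.0000 2.0000]
Step 2: x=[3.0000 10.0000 9.0000 17.0000] v=[-8.0000 10.0000 -6.0000 2.0000]
Step 3: x=[3.0000 7.0000 15.0000 14.0000] v=[0.0000 -6.0000 12.0000 -6.0000]
Step 4: x=[4.0000 8.0000 12.0000 16.0000] v=[2.0000 2.0000 -6.0000 4.0000]
Step 5: x=[5.0000 9.0000 9.0000 18.0000] v=[2.0000 2.0000 -6.0000 4.0000]
Max displacement = 3.0000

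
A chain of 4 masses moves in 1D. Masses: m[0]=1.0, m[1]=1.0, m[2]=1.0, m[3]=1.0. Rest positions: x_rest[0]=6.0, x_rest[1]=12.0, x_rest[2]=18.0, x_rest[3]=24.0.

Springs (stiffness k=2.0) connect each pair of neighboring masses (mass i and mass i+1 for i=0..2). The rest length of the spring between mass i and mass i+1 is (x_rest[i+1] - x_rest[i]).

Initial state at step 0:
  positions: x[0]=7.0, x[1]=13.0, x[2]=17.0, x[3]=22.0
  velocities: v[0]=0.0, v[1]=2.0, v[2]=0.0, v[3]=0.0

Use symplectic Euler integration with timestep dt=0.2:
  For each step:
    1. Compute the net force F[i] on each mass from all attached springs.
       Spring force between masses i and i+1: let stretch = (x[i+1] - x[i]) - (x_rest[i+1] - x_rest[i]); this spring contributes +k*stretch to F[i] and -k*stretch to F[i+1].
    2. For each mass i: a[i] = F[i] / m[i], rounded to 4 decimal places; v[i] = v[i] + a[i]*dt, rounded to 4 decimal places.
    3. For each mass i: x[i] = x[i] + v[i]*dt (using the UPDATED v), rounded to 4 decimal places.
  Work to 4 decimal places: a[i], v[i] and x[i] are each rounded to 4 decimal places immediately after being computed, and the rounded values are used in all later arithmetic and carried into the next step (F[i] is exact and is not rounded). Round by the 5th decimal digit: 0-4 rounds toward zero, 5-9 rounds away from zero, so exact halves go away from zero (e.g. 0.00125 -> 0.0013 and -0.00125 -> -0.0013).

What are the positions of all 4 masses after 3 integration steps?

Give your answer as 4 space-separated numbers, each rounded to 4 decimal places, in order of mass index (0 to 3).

Step 0: x=[7.0000 13.0000 17.0000 22.0000] v=[0.0000 2.0000 0.0000 0.0000]
Step 1: x=[7.0000 13.2400 17.0800 22.0800] v=[0.0000 1.2000 0.4000 0.4000]
Step 2: x=[7.0192 13.2880 17.2528 22.2400] v=[0.0960 0.2400 0.8640 0.8000]
Step 3: x=[7.0599 13.1517 17.5074 22.4810] v=[0.2035 -0.6816 1.2730 1.2051]

Answer: 7.0599 13.1517 17.5074 22.4810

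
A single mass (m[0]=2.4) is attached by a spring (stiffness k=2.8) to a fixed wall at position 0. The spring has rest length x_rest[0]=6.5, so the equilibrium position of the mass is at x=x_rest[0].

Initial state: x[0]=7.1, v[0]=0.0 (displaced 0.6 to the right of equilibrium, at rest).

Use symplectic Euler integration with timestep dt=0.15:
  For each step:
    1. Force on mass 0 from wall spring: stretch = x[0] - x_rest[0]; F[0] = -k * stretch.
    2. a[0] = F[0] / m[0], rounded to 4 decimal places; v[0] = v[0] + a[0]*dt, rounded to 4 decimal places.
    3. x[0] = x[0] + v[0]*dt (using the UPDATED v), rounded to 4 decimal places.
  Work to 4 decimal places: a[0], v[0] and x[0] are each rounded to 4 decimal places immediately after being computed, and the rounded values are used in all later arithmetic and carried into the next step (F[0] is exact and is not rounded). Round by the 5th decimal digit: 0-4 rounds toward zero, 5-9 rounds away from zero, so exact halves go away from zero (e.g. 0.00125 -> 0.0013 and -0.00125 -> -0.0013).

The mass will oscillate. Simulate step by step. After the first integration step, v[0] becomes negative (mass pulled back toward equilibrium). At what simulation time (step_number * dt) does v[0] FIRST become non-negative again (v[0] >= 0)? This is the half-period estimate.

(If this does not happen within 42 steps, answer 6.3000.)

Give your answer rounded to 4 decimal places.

Answer: 3.0000

Derivation:
Step 0: x=[7.1000] v=[0.0000]
Step 1: x=[7.0843] v=[-0.1050]
Step 2: x=[7.0532] v=[-0.2073]
Step 3: x=[7.0076] v=[-0.3041]
Step 4: x=[6.9487] v=[-0.3929]
Step 5: x=[6.8780] v=[-0.4714]
Step 6: x=[6.7974] v=[-0.5376]
Step 7: x=[6.7089] v=[-0.5897]
Step 8: x=[6.6150] v=[-0.6263]
Step 9: x=[6.5180] v=[-0.6464]
Step 10: x=[6.4206] v=[-0.6496]
Step 11: x=[6.3252] v=[-0.6357]
Step 12: x=[6.2344] v=[-0.6051]
Step 13: x=[6.1506] v=[-0.5586]
Step 14: x=[6.0760] v=[-0.4975]
Step 15: x=[6.0125] v=[-0.4233]
Step 16: x=[5.9618] v=[-0.3380]
Step 17: x=[5.9252] v=[-0.2438]
Step 18: x=[5.9037] v=[-0.1432]
Step 19: x=[5.8979] v=[-0.0388]
Step 20: x=[5.9079] v=[0.0666]
First v>=0 after going negative at step 20, time=3.0000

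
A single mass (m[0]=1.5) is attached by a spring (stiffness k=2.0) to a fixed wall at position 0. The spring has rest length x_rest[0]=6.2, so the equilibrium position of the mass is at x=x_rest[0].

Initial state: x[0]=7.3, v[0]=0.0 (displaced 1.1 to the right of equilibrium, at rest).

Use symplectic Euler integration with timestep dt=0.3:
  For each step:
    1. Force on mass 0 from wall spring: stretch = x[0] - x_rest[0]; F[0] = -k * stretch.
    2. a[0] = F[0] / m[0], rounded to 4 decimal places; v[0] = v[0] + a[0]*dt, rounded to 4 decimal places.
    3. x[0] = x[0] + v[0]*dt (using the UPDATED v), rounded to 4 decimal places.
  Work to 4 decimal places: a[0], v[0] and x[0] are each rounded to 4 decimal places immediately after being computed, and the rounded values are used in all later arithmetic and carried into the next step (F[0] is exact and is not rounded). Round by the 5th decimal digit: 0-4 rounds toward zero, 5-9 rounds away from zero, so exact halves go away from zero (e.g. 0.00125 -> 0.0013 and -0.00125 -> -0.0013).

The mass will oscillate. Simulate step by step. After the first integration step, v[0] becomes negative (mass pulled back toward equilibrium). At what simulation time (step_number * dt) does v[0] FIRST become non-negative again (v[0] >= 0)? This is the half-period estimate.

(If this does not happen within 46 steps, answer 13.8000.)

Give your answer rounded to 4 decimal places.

Step 0: x=[7.3000] v=[0.0000]
Step 1: x=[7.1680] v=[-0.4400]
Step 2: x=[6.9198] v=[-0.8272]
Step 3: x=[6.5853] v=[-1.1151]
Step 4: x=[6.2045] v=[-1.2692]
Step 5: x=[5.8232] v=[-1.2710]
Step 6: x=[5.4871] v=[-1.1203]
Step 7: x=[5.2365] v=[-0.8352]
Step 8: x=[5.1016] v=[-0.4498]
Step 9: x=[5.0985] v=[-0.0105]
Step 10: x=[5.2275] v=[0.4301]
First v>=0 after going negative at step 10, time=3.0000

Answer: 3.0000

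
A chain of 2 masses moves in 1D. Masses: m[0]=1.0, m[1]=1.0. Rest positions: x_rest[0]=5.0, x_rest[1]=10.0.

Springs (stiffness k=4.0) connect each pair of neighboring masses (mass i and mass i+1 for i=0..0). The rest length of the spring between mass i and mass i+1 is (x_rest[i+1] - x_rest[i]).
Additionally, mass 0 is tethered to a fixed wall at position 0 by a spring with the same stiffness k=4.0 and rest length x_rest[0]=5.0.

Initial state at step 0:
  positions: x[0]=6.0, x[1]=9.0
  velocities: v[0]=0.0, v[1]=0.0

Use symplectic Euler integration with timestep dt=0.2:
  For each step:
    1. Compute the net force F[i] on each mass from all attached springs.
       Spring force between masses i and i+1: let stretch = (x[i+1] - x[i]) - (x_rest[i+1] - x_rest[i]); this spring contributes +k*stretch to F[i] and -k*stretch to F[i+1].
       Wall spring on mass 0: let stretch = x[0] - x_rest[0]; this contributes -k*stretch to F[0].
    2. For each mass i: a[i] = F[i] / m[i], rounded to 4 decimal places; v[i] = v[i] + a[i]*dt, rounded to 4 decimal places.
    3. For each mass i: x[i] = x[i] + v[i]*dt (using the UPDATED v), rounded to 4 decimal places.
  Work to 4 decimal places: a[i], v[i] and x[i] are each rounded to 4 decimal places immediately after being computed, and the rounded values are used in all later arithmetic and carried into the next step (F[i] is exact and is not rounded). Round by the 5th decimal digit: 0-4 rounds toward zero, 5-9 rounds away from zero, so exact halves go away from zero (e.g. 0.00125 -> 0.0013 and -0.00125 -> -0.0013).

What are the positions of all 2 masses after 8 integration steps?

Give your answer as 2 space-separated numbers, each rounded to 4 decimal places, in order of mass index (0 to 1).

Step 0: x=[6.0000 9.0000] v=[0.0000 0.0000]
Step 1: x=[5.5200 9.3200] v=[-2.4000 1.6000]
Step 2: x=[4.7648 9.8320] v=[-3.7760 2.5600]
Step 3: x=[4.0580 10.3332] v=[-3.5341 2.5062]
Step 4: x=[3.7059 10.6304] v=[-1.7603 1.4860]
Step 5: x=[3.8688 10.6197] v=[0.8146 -0.0536]
Step 6: x=[4.4929 10.3288] v=[3.1203 -1.4543]
Step 7: x=[5.3318 9.9042] v=[4.1947 -2.1230]
Step 8: x=[6.0492 9.5480] v=[3.5872 -1.7809]

Answer: 6.0492 9.5480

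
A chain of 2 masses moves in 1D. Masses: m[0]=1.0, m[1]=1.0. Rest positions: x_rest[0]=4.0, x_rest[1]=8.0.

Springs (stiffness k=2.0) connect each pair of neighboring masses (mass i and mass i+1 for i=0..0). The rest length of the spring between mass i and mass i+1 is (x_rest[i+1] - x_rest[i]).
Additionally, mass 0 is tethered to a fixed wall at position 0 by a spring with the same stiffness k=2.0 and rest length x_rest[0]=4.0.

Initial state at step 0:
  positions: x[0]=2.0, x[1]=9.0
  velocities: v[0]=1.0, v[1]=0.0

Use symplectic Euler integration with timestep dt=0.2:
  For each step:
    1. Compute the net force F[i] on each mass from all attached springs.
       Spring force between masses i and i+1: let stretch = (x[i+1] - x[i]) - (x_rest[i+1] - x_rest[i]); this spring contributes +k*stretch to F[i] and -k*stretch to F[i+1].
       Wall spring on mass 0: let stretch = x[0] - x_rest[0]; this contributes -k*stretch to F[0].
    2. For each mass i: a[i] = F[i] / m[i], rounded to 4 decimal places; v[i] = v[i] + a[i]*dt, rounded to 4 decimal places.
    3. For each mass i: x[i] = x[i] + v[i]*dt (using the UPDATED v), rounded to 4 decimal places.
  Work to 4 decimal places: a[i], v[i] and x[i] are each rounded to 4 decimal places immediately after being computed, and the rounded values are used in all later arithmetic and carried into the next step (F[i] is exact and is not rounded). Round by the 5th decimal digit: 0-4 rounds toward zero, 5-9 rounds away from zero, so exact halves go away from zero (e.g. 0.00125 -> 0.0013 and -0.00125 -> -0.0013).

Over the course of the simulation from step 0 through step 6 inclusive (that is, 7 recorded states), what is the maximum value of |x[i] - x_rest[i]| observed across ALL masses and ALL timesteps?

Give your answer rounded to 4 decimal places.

Answer: 2.2757

Derivation:
Step 0: x=[2.0000 9.0000] v=[1.0000 0.0000]
Step 1: x=[2.6000 8.7600] v=[3.0000 -1.2000]
Step 2: x=[3.4848 8.3472] v=[4.4240 -2.0640]
Step 3: x=[4.4798 7.8654] v=[4.9750 -2.4090]
Step 4: x=[5.3873 7.4328] v=[4.5373 -2.1632]
Step 5: x=[6.0274 7.1565] v=[3.2006 -1.3814]
Step 6: x=[6.2757 7.1099] v=[1.2413 -0.2330]
Max displacement = 2.2757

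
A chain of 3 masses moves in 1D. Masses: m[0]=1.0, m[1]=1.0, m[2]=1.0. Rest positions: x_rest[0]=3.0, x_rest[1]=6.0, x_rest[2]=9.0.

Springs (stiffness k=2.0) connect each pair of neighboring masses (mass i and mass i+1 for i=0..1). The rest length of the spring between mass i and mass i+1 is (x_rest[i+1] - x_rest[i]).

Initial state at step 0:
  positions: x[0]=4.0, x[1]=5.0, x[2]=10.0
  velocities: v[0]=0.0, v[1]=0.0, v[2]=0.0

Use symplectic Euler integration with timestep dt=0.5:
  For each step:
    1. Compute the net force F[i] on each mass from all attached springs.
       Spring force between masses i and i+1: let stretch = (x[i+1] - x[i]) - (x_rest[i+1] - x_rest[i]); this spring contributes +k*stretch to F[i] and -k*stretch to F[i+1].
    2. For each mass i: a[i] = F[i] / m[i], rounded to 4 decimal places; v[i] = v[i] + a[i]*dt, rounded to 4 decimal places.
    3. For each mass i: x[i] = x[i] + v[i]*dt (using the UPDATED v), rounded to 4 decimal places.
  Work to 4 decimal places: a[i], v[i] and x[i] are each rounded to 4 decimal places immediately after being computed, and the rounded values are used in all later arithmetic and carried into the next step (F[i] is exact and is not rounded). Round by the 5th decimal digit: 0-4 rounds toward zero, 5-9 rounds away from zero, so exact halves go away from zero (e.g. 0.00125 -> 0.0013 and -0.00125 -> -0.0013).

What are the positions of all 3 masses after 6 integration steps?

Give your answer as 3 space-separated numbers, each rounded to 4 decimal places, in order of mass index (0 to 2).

Answer: 2.7813 7.4375 8.7813

Derivation:
Step 0: x=[4.0000 5.0000 10.0000] v=[0.0000 0.0000 0.0000]
Step 1: x=[3.0000 7.0000 9.0000] v=[-2.0000 4.0000 -2.0000]
Step 2: x=[2.5000 8.0000 8.5000] v=[-1.0000 2.0000 -1.0000]
Step 3: x=[3.2500 6.5000 9.2500] v=[1.5000 -3.0000 1.5000]
Step 4: x=[4.1250 4.7500 10.1250] v=[1.7500 -3.5000 1.7500]
Step 5: x=[3.8125 5.3750 9.8125] v=[-0.6250 1.2500 -0.6250]
Step 6: x=[2.7813 7.4375 8.7813] v=[-2.0625 4.1250 -2.0625]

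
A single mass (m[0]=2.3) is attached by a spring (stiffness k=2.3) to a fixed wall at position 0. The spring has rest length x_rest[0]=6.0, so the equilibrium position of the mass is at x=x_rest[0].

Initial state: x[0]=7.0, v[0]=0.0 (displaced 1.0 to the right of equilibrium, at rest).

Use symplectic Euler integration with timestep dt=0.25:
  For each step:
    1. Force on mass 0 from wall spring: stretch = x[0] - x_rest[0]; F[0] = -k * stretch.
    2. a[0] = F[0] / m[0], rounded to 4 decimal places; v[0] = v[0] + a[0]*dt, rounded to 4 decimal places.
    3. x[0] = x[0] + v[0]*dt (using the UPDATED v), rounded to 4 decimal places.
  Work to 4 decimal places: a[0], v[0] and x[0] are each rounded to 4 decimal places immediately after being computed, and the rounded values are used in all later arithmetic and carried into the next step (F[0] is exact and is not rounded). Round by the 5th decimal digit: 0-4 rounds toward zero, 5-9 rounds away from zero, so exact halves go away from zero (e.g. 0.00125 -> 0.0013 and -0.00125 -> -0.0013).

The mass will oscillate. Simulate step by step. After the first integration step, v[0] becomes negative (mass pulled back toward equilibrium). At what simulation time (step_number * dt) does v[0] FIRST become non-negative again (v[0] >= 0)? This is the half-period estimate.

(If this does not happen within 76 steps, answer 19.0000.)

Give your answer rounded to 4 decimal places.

Step 0: x=[7.0000] v=[0.0000]
Step 1: x=[6.9375] v=[-0.2500]
Step 2: x=[6.8164] v=[-0.4844]
Step 3: x=[6.6443] v=[-0.6885]
Step 4: x=[6.4319] v=[-0.8496]
Step 5: x=[6.1925] v=[-0.9576]
Step 6: x=[5.9411] v=[-1.0057]
Step 7: x=[5.6934] v=[-0.9910]
Step 8: x=[5.4648] v=[-0.9144]
Step 9: x=[5.2697] v=[-0.7806]
Step 10: x=[5.1202] v=[-0.5980]
Step 11: x=[5.0257] v=[-0.3781]
Step 12: x=[4.9921] v=[-0.1345]
Step 13: x=[5.0215] v=[0.1175]
First v>=0 after going negative at step 13, time=3.2500

Answer: 3.2500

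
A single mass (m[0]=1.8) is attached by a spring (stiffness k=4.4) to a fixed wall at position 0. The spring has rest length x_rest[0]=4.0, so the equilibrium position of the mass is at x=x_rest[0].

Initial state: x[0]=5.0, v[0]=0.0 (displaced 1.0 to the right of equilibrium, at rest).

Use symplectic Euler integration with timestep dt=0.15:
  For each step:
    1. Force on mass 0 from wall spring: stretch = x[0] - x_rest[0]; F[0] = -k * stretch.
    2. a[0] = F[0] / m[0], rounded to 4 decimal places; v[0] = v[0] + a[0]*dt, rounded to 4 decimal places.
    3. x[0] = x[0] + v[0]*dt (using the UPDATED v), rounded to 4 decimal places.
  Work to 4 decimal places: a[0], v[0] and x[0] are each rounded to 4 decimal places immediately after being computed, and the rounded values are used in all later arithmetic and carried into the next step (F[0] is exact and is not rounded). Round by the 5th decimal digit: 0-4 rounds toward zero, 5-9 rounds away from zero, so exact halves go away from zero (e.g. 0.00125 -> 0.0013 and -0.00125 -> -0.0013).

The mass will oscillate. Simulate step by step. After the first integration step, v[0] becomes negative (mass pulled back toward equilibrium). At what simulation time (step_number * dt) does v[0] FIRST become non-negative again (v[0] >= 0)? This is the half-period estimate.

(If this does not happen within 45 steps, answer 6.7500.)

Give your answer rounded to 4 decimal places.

Step 0: x=[5.0000] v=[0.0000]
Step 1: x=[4.9450] v=[-0.3667]
Step 2: x=[4.8380] v=[-0.7132]
Step 3: x=[4.6849] v=[-1.0205]
Step 4: x=[4.4942] v=[-1.2716]
Step 5: x=[4.2763] v=[-1.4528]
Step 6: x=[4.0432] v=[-1.5541]
Step 7: x=[3.8077] v=[-1.5699]
Step 8: x=[3.5828] v=[-1.4994]
Step 9: x=[3.3808] v=[-1.3464]
Step 10: x=[3.2129] v=[-1.1194]
Step 11: x=[3.0883] v=[-0.8308]
Step 12: x=[3.0138] v=[-0.4965]
Step 13: x=[2.9936] v=[-0.1349]
Step 14: x=[3.0287] v=[0.2341]
First v>=0 after going negative at step 14, time=2.1000

Answer: 2.1000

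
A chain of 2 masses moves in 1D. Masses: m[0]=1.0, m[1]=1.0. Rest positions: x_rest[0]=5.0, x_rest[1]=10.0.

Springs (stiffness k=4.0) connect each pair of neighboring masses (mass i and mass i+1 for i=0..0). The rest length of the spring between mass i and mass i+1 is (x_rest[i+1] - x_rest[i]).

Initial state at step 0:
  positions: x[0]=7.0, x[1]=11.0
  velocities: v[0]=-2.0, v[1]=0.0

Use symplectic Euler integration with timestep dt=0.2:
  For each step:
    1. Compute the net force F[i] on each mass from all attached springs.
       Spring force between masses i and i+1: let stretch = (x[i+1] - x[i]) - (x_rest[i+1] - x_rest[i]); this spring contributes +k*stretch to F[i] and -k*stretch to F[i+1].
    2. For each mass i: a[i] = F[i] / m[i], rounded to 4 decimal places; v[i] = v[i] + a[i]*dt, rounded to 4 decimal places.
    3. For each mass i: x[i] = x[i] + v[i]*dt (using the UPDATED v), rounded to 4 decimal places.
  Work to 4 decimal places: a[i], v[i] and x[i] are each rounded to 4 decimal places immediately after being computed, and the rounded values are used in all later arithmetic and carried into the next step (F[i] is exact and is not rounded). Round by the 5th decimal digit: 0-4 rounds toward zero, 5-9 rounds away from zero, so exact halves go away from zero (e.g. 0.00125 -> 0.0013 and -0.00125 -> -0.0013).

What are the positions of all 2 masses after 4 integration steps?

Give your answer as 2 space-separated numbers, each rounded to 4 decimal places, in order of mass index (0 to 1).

Answer: 4.9822 11.4178

Derivation:
Step 0: x=[7.0000 11.0000] v=[-2.0000 0.0000]
Step 1: x=[6.4400 11.1600] v=[-2.8000 0.8000]
Step 2: x=[5.8352 11.3648] v=[-3.0240 1.0240]
Step 3: x=[5.3151 11.4849] v=[-2.6003 0.6003]
Step 4: x=[4.9822 11.4178] v=[-1.6645 -0.3355]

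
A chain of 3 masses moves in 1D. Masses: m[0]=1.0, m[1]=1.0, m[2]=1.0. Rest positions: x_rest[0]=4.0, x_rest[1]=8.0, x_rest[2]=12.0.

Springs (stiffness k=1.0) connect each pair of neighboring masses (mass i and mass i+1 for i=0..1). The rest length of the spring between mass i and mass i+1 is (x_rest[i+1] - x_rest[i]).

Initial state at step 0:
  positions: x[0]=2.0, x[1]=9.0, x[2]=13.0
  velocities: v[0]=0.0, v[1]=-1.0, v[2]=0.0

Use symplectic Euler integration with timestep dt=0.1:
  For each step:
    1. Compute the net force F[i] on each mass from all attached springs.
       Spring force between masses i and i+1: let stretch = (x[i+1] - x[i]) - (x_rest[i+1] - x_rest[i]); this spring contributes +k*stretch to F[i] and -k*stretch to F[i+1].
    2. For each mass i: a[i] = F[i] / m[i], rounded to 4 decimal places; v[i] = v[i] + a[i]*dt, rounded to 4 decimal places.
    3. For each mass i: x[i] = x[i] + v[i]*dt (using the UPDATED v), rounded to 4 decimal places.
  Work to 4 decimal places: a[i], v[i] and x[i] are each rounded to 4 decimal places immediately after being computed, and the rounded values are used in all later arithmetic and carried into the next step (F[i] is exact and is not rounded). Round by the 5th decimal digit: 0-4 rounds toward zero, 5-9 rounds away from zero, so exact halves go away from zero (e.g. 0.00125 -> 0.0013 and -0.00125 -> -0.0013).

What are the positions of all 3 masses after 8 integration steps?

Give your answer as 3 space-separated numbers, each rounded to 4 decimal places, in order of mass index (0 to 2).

Step 0: x=[2.0000 9.0000 13.0000] v=[0.0000 -1.0000 0.0000]
Step 1: x=[2.0300 8.8700 13.0000] v=[0.3000 -1.3000 0.0000]
Step 2: x=[2.0884 8.7129 12.9987] v=[0.5840 -1.5710 -0.0130]
Step 3: x=[2.1731 8.5324 12.9945] v=[0.8465 -1.8049 -0.0416]
Step 4: x=[2.2813 8.3329 12.9857] v=[1.0824 -1.9946 -0.0878]
Step 5: x=[2.4101 8.1195 12.9704] v=[1.2876 -2.1345 -0.1531]
Step 6: x=[2.5560 7.8975 12.9466] v=[1.4585 -2.2204 -0.2382]
Step 7: x=[2.7153 7.6725 12.9123] v=[1.5927 -2.2496 -0.3431]
Step 8: x=[2.8841 7.4504 12.8656] v=[1.6884 -2.2213 -0.4671]

Answer: 2.8841 7.4504 12.8656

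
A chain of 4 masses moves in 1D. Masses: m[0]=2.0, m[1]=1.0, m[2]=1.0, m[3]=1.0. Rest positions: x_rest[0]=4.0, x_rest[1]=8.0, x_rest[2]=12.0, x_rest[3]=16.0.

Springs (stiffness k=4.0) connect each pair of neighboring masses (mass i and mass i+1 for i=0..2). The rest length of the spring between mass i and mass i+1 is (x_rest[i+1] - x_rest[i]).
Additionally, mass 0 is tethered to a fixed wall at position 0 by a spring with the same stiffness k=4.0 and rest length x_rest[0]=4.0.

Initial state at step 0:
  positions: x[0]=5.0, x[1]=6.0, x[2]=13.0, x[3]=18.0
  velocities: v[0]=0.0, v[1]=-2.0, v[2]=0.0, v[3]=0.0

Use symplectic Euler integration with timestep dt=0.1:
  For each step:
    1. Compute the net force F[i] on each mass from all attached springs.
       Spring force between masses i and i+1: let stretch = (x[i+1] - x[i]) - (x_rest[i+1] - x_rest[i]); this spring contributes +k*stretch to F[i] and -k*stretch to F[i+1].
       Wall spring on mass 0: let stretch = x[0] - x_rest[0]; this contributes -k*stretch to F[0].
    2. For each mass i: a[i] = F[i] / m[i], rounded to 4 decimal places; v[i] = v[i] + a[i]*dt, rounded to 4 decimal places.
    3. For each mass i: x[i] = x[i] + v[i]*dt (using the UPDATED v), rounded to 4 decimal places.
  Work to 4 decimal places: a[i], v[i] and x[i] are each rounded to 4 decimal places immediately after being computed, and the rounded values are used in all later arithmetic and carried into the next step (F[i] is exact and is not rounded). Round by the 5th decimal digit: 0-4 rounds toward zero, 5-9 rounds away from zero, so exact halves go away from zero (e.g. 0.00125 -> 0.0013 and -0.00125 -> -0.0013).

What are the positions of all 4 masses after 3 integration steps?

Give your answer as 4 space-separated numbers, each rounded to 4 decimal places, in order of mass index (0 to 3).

Step 0: x=[5.0000 6.0000 13.0000 18.0000] v=[0.0000 -2.0000 0.0000 0.0000]
Step 1: x=[4.9200 6.0400 12.9200 17.9600] v=[-0.8000 0.4000 -0.8000 -0.4000]
Step 2: x=[4.7640 6.3104 12.7664 17.8784] v=[-1.5600 2.7040 -1.5360 -0.8160]
Step 3: x=[4.5437 6.7772 12.5590 17.7523] v=[-2.2035 4.6678 -2.0736 -1.2608]

Answer: 4.5437 6.7772 12.5590 17.7523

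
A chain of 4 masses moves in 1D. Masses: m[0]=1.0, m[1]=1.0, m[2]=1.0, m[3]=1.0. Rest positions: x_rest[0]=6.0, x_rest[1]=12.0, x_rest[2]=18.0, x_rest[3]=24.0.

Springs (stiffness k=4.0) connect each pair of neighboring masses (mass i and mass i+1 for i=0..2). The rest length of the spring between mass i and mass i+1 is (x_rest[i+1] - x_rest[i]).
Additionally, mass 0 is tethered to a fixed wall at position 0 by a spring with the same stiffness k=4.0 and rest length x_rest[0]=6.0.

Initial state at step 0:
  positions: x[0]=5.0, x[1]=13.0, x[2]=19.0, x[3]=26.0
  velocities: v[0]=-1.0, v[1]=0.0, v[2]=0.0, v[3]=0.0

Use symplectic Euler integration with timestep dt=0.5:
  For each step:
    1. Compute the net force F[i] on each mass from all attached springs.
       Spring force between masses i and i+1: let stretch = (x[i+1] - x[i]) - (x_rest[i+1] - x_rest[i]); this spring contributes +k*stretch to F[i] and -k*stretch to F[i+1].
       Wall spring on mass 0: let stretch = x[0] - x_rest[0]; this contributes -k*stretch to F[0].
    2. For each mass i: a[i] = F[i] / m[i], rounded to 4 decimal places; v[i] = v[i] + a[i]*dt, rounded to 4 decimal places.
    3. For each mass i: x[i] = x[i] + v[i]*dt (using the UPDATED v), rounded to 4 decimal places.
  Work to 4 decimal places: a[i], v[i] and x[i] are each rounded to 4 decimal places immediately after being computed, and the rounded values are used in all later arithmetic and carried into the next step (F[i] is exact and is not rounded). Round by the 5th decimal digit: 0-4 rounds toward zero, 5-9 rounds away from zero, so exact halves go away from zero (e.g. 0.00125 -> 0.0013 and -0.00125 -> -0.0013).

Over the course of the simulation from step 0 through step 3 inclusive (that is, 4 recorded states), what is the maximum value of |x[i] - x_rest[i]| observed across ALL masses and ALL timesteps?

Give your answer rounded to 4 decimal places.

Answer: 2.5000

Derivation:
Step 0: x=[5.0000 13.0000 19.0000 26.0000] v=[-1.0000 0.0000 0.0000 0.0000]
Step 1: x=[7.5000 11.0000 20.0000 25.0000] v=[5.0000 -4.0000 2.0000 -2.0000]
Step 2: x=[6.0000 14.5000 17.0000 25.0000] v=[-3.0000 7.0000 -6.0000 0.0000]
Step 3: x=[7.0000 12.0000 19.5000 23.0000] v=[2.0000 -5.0000 5.0000 -4.0000]
Max displacement = 2.5000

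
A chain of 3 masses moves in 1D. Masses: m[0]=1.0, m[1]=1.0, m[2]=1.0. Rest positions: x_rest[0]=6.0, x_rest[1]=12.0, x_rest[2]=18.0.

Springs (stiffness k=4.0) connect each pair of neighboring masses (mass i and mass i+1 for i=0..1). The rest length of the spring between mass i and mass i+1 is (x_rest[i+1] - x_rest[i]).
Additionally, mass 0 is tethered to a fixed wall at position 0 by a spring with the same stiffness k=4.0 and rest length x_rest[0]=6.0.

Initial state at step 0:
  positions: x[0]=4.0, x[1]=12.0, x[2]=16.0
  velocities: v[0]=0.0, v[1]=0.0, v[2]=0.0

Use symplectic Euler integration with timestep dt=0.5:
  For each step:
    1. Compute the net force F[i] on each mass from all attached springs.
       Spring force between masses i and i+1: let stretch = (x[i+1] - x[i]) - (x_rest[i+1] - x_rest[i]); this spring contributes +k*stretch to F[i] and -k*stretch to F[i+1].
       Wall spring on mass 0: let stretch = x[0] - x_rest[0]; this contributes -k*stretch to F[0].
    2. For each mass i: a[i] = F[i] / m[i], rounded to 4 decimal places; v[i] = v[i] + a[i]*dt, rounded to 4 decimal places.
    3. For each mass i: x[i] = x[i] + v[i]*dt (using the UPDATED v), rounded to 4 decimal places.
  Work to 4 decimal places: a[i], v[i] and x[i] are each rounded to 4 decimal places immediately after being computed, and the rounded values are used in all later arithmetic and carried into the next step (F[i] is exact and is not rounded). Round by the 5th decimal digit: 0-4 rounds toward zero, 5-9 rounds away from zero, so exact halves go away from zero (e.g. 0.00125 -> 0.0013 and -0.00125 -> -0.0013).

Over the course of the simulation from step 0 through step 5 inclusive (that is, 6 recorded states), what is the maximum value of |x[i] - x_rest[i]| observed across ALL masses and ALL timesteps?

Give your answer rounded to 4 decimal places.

Step 0: x=[4.0000 12.0000 16.0000] v=[0.0000 0.0000 0.0000]
Step 1: x=[8.0000 8.0000 18.0000] v=[8.0000 -8.0000 4.0000]
Step 2: x=[4.0000 14.0000 16.0000] v=[-8.0000 12.0000 -4.0000]
Step 3: x=[6.0000 12.0000 18.0000] v=[4.0000 -4.0000 4.0000]
Step 4: x=[8.0000 10.0000 20.0000] v=[4.0000 -4.0000 4.0000]
Step 5: x=[4.0000 16.0000 18.0000] v=[-8.0000 12.0000 -4.0000]
Max displacement = 4.0000

Answer: 4.0000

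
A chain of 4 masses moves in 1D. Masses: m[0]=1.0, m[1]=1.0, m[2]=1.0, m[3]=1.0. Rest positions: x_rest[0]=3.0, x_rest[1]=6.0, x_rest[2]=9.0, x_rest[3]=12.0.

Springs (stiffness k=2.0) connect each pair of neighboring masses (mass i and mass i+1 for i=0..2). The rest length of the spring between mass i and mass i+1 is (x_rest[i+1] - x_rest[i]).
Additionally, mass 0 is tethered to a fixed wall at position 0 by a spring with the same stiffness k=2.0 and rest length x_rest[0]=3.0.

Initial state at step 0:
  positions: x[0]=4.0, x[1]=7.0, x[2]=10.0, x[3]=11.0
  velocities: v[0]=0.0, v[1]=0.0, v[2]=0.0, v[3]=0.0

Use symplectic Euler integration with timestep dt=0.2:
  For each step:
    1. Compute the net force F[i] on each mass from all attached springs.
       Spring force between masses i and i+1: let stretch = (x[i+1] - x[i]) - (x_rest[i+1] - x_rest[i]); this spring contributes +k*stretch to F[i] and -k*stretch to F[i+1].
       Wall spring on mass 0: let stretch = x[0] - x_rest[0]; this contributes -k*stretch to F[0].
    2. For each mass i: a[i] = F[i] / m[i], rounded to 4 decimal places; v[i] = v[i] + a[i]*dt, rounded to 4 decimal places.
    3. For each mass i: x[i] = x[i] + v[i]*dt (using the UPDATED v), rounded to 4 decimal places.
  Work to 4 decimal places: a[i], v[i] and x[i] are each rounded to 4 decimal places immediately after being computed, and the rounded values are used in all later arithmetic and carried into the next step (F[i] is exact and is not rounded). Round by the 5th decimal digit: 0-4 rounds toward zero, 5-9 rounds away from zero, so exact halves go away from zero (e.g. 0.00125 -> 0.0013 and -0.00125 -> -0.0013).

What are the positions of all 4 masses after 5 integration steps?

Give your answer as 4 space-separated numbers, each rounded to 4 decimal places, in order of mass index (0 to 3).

Step 0: x=[4.0000 7.0000 10.0000 11.0000] v=[0.0000 0.0000 0.0000 0.0000]
Step 1: x=[3.9200 7.0000 9.8400 11.1600] v=[-0.4000 0.0000 -0.8000 0.8000]
Step 2: x=[3.7728 6.9808 9.5584 11.4544] v=[-0.7360 -0.0960 -1.4080 1.4720]
Step 3: x=[3.5804 6.9112 9.2223 11.8371] v=[-0.9619 -0.3482 -1.6806 1.9136]
Step 4: x=[3.3681 6.7600 8.9105 12.2506] v=[-1.0617 -0.7561 -1.5591 2.0677]
Step 5: x=[3.1577 6.5095 8.6938 12.6369] v=[-1.0522 -1.2527 -1.0833 1.9317]

Answer: 3.1577 6.5095 8.6938 12.6369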